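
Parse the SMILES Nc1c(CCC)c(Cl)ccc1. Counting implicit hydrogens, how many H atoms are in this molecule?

Walk through each heavy atom and fill implicit hydrogens from standard valence (C 4, N 3, O 2, S 2, halogen 1); for lowercase aromatic atoms, an aromatic c carries 1 H when it has two neighbours and 0 H with three, and aromatic n carries 0 H:
  atom 1: N, bond orders sum to 1 (valence 3) → 2 H
  atom 2: aromatic c, 3 neighbours → 0 H
  atom 3: aromatic c, 3 neighbours → 0 H
  atom 4: C, bond orders sum to 2 (valence 4) → 2 H
  atom 5: C, bond orders sum to 2 (valence 4) → 2 H
  atom 6: C, bond orders sum to 1 (valence 4) → 3 H
  atom 7: aromatic c, 3 neighbours → 0 H
  atom 8: Cl (halogen, monovalent) → 0 H
  atom 9: aromatic c, 2 neighbours → 1 H
  atom 10: aromatic c, 2 neighbours → 1 H
  atom 11: aromatic c, 2 neighbours → 1 H
Total hydrogens: 12.

12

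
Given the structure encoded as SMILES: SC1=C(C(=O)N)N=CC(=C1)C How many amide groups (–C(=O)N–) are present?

1

The amide motif appears at heavy-atom position 4 in the SMILES.
Other groups present: 1 thiol.
Amide count: 1.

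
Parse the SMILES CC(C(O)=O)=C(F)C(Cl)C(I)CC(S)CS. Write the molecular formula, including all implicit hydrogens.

C9H13ClFIO2S2

Walk through each heavy atom and fill implicit hydrogens from standard valence (C 4, N 3, O 2, S 2, halogen 1):
  atom 1: C, bond orders sum to 1 (valence 4) → 3 H
  atom 2: C, bond orders sum to 4 (valence 4) → 0 H
  atom 3: C, bond orders sum to 4 (valence 4) → 0 H
  atom 4: O, bond orders sum to 1 (valence 2) → 1 H
  atom 5: O, bond orders sum to 2 (valence 2) → 0 H
  atom 6: C, bond orders sum to 4 (valence 4) → 0 H
  atom 7: F (halogen, monovalent) → 0 H
  atom 8: C, bond orders sum to 3 (valence 4) → 1 H
  atom 9: Cl (halogen, monovalent) → 0 H
  atom 10: C, bond orders sum to 3 (valence 4) → 1 H
  atom 11: I (halogen, monovalent) → 0 H
  atom 12: C, bond orders sum to 2 (valence 4) → 2 H
  atom 13: C, bond orders sum to 3 (valence 4) → 1 H
  atom 14: S, bond orders sum to 1 (valence 2) → 1 H
  atom 15: C, bond orders sum to 2 (valence 4) → 2 H
  atom 16: S, bond orders sum to 1 (valence 2) → 1 H
Totals → C:9, H:13, Cl:1, F:1, I:1, O:2, S:2.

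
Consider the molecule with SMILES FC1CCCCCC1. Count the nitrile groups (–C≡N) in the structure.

Scan the SMILES for the nitrile motif — none present.

0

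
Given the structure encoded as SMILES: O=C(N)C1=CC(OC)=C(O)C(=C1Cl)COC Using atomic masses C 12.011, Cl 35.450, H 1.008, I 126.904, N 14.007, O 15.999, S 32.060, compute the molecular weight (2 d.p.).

245.66 g/mol

First, the molecular formula is C10H12ClNO4 (counting implicit H from valence).
  C: 10 × 12.011 = 120.110
  Cl: 1 × 35.450 = 35.450
  H: 12 × 1.008 = 12.096
  N: 1 × 14.007 = 14.007
  O: 4 × 15.999 = 63.996
Sum: 10×12.011 + 1×35.450 + 12×1.008 + 1×14.007 + 4×15.999 = 245.659 → 245.66 g/mol.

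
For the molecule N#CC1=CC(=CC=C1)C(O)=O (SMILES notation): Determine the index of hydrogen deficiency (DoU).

7

Molecular formula: C8H5NO2.
DoU = (2C + 2 + N − H − X) / 2, where X is the halogen count and O/S are ignored.
    = (2·8 + 2 + 1 − 5 − 0) / 2 = 14 / 2 = 7.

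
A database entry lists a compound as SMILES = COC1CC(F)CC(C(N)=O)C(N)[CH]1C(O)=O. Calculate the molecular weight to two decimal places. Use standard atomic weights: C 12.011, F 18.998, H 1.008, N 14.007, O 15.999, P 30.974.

First, the molecular formula is C10H17FN2O4 (counting implicit H from valence).
  C: 10 × 12.011 = 120.110
  F: 1 × 18.998 = 18.998
  H: 17 × 1.008 = 17.136
  N: 2 × 14.007 = 28.014
  O: 4 × 15.999 = 63.996
Sum: 10×12.011 + 1×18.998 + 17×1.008 + 2×14.007 + 4×15.999 = 248.254 → 248.25 g/mol.

248.25 g/mol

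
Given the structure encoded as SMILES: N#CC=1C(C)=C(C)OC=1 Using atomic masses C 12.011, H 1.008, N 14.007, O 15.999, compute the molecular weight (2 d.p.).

First, the molecular formula is C7H7NO (counting implicit H from valence).
  C: 7 × 12.011 = 84.077
  H: 7 × 1.008 = 7.056
  N: 1 × 14.007 = 14.007
  O: 1 × 15.999 = 15.999
Sum: 7×12.011 + 7×1.008 + 1×14.007 + 1×15.999 = 121.139 → 121.14 g/mol.

121.14 g/mol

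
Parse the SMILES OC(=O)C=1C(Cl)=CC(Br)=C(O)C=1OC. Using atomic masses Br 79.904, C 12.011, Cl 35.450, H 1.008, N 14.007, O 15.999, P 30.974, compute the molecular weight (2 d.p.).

First, the molecular formula is C8H6BrClO4 (counting implicit H from valence).
  Br: 1 × 79.904 = 79.904
  C: 8 × 12.011 = 96.088
  Cl: 1 × 35.450 = 35.450
  H: 6 × 1.008 = 6.048
  O: 4 × 15.999 = 63.996
Sum: 1×79.904 + 8×12.011 + 1×35.450 + 6×1.008 + 4×15.999 = 281.486 → 281.49 g/mol.

281.49 g/mol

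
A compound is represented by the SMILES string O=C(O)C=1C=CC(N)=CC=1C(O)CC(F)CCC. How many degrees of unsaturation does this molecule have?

Molecular formula: C13H18FNO3.
DoU = (2C + 2 + N − H − X) / 2, where X is the halogen count and O/S are ignored.
    = (2·13 + 2 + 1 − 18 − 1) / 2 = 10 / 2 = 5.

5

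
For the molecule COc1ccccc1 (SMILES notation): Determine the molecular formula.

C7H8O

Walk through each heavy atom and fill implicit hydrogens from standard valence (C 4, N 3, O 2, S 2, halogen 1); for lowercase aromatic atoms, an aromatic c carries 1 H when it has two neighbours and 0 H with three, and aromatic n carries 0 H:
  atom 1: C, bond orders sum to 1 (valence 4) → 3 H
  atom 2: O, bond orders sum to 2 (valence 2) → 0 H
  atom 3: aromatic c, 3 neighbours → 0 H
  atom 4: aromatic c, 2 neighbours → 1 H
  atom 5: aromatic c, 2 neighbours → 1 H
  atom 6: aromatic c, 2 neighbours → 1 H
  atom 7: aromatic c, 2 neighbours → 1 H
  atom 8: aromatic c, 2 neighbours → 1 H
Totals → C:7, H:8, O:1.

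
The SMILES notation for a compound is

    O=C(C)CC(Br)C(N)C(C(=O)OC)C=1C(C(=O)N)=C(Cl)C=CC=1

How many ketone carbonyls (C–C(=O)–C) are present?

The ketone motif appears at heavy-atom position 2 in the SMILES.
Other groups present: 1 amide, 1 ester, 1 primary amine.
Ketone count: 1.

1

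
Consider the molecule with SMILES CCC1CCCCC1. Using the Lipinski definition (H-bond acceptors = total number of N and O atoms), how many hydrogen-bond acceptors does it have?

0

N atoms: 0; O atoms: 0.
Lipinski HBA = 0 + 0 = 0.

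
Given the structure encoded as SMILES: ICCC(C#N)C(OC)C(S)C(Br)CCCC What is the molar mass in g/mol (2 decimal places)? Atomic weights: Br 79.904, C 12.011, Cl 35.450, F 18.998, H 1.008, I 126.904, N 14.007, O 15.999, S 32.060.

434.17 g/mol

First, the molecular formula is C12H21BrINOS (counting implicit H from valence).
  Br: 1 × 79.904 = 79.904
  C: 12 × 12.011 = 144.132
  H: 21 × 1.008 = 21.168
  I: 1 × 126.904 = 126.904
  N: 1 × 14.007 = 14.007
  O: 1 × 15.999 = 15.999
  S: 1 × 32.060 = 32.060
Sum: 1×79.904 + 12×12.011 + 21×1.008 + 1×126.904 + 1×14.007 + 1×15.999 + 1×32.060 = 434.174 → 434.17 g/mol.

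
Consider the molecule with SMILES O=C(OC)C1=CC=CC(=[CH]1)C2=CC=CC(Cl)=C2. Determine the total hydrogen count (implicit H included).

Walk through each heavy atom and fill implicit hydrogens from standard valence (C 4, N 3, O 2, S 2, halogen 1):
  atom 1: O, bond orders sum to 2 (valence 2) → 0 H
  atom 2: C, bond orders sum to 4 (valence 4) → 0 H
  atom 3: O, bond orders sum to 2 (valence 2) → 0 H
  atom 4: C, bond orders sum to 1 (valence 4) → 3 H
  atom 5: C, bond orders sum to 4 (valence 4) → 0 H
  atom 6: C, bond orders sum to 3 (valence 4) → 1 H
  atom 7: C, bond orders sum to 3 (valence 4) → 1 H
  atom 8: C, bond orders sum to 3 (valence 4) → 1 H
  atom 9: C, bond orders sum to 4 (valence 4) → 0 H
  atom 10: C with explicit H count 1
  atom 11: C, bond orders sum to 4 (valence 4) → 0 H
  atom 12: C, bond orders sum to 3 (valence 4) → 1 H
  atom 13: C, bond orders sum to 3 (valence 4) → 1 H
  atom 14: C, bond orders sum to 3 (valence 4) → 1 H
  atom 15: C, bond orders sum to 4 (valence 4) → 0 H
  atom 16: Cl (halogen, monovalent) → 0 H
  atom 17: C, bond orders sum to 3 (valence 4) → 1 H
Total hydrogens: 11.

11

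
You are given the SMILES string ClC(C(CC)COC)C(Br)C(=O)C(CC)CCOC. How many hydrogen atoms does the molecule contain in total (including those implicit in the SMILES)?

Walk through each heavy atom and fill implicit hydrogens from standard valence (C 4, N 3, O 2, S 2, halogen 1):
  atom 1: Cl (halogen, monovalent) → 0 H
  atom 2: C, bond orders sum to 3 (valence 4) → 1 H
  atom 3: C, bond orders sum to 3 (valence 4) → 1 H
  atom 4: C, bond orders sum to 2 (valence 4) → 2 H
  atom 5: C, bond orders sum to 1 (valence 4) → 3 H
  atom 6: C, bond orders sum to 2 (valence 4) → 2 H
  atom 7: O, bond orders sum to 2 (valence 2) → 0 H
  atom 8: C, bond orders sum to 1 (valence 4) → 3 H
  atom 9: C, bond orders sum to 3 (valence 4) → 1 H
  atom 10: Br (halogen, monovalent) → 0 H
  atom 11: C, bond orders sum to 4 (valence 4) → 0 H
  atom 12: O, bond orders sum to 2 (valence 2) → 0 H
  atom 13: C, bond orders sum to 3 (valence 4) → 1 H
  atom 14: C, bond orders sum to 2 (valence 4) → 2 H
  atom 15: C, bond orders sum to 1 (valence 4) → 3 H
  atom 16: C, bond orders sum to 2 (valence 4) → 2 H
  atom 17: C, bond orders sum to 2 (valence 4) → 2 H
  atom 18: O, bond orders sum to 2 (valence 2) → 0 H
  atom 19: C, bond orders sum to 1 (valence 4) → 3 H
Total hydrogens: 26.

26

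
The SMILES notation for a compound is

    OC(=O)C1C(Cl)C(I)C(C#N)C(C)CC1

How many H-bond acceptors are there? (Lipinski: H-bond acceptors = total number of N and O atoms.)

3

N atoms: 1; O atoms: 2.
Lipinski HBA = 1 + 2 = 3.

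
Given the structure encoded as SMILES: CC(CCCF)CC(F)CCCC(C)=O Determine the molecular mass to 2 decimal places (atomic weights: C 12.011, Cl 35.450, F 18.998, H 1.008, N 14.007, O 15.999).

First, the molecular formula is C12H22F2O (counting implicit H from valence).
  C: 12 × 12.011 = 144.132
  F: 2 × 18.998 = 37.996
  H: 22 × 1.008 = 22.176
  O: 1 × 15.999 = 15.999
Sum: 12×12.011 + 2×18.998 + 22×1.008 + 1×15.999 = 220.303 → 220.30 g/mol.

220.30 g/mol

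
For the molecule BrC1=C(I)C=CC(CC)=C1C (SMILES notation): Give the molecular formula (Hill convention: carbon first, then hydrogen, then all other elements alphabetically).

Walk through each heavy atom and fill implicit hydrogens from standard valence (C 4, N 3, O 2, S 2, halogen 1):
  atom 1: Br (halogen, monovalent) → 0 H
  atom 2: C, bond orders sum to 4 (valence 4) → 0 H
  atom 3: C, bond orders sum to 4 (valence 4) → 0 H
  atom 4: I (halogen, monovalent) → 0 H
  atom 5: C, bond orders sum to 3 (valence 4) → 1 H
  atom 6: C, bond orders sum to 3 (valence 4) → 1 H
  atom 7: C, bond orders sum to 4 (valence 4) → 0 H
  atom 8: C, bond orders sum to 2 (valence 4) → 2 H
  atom 9: C, bond orders sum to 1 (valence 4) → 3 H
  atom 10: C, bond orders sum to 4 (valence 4) → 0 H
  atom 11: C, bond orders sum to 1 (valence 4) → 3 H
Totals → C:9, H:10, Br:1, I:1.
In Hill order: C9H10BrI.

C9H10BrI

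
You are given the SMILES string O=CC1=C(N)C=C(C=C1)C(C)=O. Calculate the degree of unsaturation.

6

Degree of unsaturation = (number of rings) + (number of π bonds).
Ring closures in the SMILES: 1.
π bonds: 5 double bonds (each 1 DoU) → 5 DoU from unsaturation.
Total DoU = 1 + 5 = 6.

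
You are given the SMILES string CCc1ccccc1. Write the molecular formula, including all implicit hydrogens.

Walk through each heavy atom and fill implicit hydrogens from standard valence (C 4, N 3, O 2, S 2, halogen 1); for lowercase aromatic atoms, an aromatic c carries 1 H when it has two neighbours and 0 H with three, and aromatic n carries 0 H:
  atom 1: C, bond orders sum to 1 (valence 4) → 3 H
  atom 2: C, bond orders sum to 2 (valence 4) → 2 H
  atom 3: aromatic c, 3 neighbours → 0 H
  atom 4: aromatic c, 2 neighbours → 1 H
  atom 5: aromatic c, 2 neighbours → 1 H
  atom 6: aromatic c, 2 neighbours → 1 H
  atom 7: aromatic c, 2 neighbours → 1 H
  atom 8: aromatic c, 2 neighbours → 1 H
Totals → C:8, H:10.
In Hill order: C8H10.

C8H10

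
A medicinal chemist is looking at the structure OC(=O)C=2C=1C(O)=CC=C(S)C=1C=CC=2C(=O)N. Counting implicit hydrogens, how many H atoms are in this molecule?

9

Walk through each heavy atom and fill implicit hydrogens from standard valence (C 4, N 3, O 2, S 2, halogen 1):
  atom 1: O, bond orders sum to 1 (valence 2) → 1 H
  atom 2: C, bond orders sum to 4 (valence 4) → 0 H
  atom 3: O, bond orders sum to 2 (valence 2) → 0 H
  atom 4: C, bond orders sum to 4 (valence 4) → 0 H
  atom 5: C, bond orders sum to 4 (valence 4) → 0 H
  atom 6: C, bond orders sum to 4 (valence 4) → 0 H
  atom 7: O, bond orders sum to 1 (valence 2) → 1 H
  atom 8: C, bond orders sum to 3 (valence 4) → 1 H
  atom 9: C, bond orders sum to 3 (valence 4) → 1 H
  atom 10: C, bond orders sum to 4 (valence 4) → 0 H
  atom 11: S, bond orders sum to 1 (valence 2) → 1 H
  atom 12: C, bond orders sum to 4 (valence 4) → 0 H
  atom 13: C, bond orders sum to 3 (valence 4) → 1 H
  atom 14: C, bond orders sum to 3 (valence 4) → 1 H
  atom 15: C, bond orders sum to 4 (valence 4) → 0 H
  atom 16: C, bond orders sum to 4 (valence 4) → 0 H
  atom 17: O, bond orders sum to 2 (valence 2) → 0 H
  atom 18: N, bond orders sum to 1 (valence 3) → 2 H
Total hydrogens: 9.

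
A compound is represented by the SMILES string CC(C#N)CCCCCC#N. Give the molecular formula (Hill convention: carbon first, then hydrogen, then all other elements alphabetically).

C9H14N2

Walk through each heavy atom and fill implicit hydrogens from standard valence (C 4, N 3, O 2, S 2, halogen 1):
  atom 1: C, bond orders sum to 1 (valence 4) → 3 H
  atom 2: C, bond orders sum to 3 (valence 4) → 1 H
  atom 3: C, bond orders sum to 4 (valence 4) → 0 H
  atom 4: N, bond orders sum to 3 (valence 3) → 0 H
  atom 5: C, bond orders sum to 2 (valence 4) → 2 H
  atom 6: C, bond orders sum to 2 (valence 4) → 2 H
  atom 7: C, bond orders sum to 2 (valence 4) → 2 H
  atom 8: C, bond orders sum to 2 (valence 4) → 2 H
  atom 9: C, bond orders sum to 2 (valence 4) → 2 H
  atom 10: C, bond orders sum to 4 (valence 4) → 0 H
  atom 11: N, bond orders sum to 3 (valence 3) → 0 H
Totals → C:9, H:14, N:2.
In Hill order: C9H14N2.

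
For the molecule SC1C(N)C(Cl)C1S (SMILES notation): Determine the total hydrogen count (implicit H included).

Walk through each heavy atom and fill implicit hydrogens from standard valence (C 4, N 3, O 2, S 2, halogen 1):
  atom 1: S, bond orders sum to 1 (valence 2) → 1 H
  atom 2: C, bond orders sum to 3 (valence 4) → 1 H
  atom 3: C, bond orders sum to 3 (valence 4) → 1 H
  atom 4: N, bond orders sum to 1 (valence 3) → 2 H
  atom 5: C, bond orders sum to 3 (valence 4) → 1 H
  atom 6: Cl (halogen, monovalent) → 0 H
  atom 7: C, bond orders sum to 3 (valence 4) → 1 H
  atom 8: S, bond orders sum to 1 (valence 2) → 1 H
Total hydrogens: 8.

8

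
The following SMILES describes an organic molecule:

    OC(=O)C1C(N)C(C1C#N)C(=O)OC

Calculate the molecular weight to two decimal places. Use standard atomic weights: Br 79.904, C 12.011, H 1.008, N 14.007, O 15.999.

First, the molecular formula is C8H10N2O4 (counting implicit H from valence).
  C: 8 × 12.011 = 96.088
  H: 10 × 1.008 = 10.080
  N: 2 × 14.007 = 28.014
  O: 4 × 15.999 = 63.996
Sum: 8×12.011 + 10×1.008 + 2×14.007 + 4×15.999 = 198.178 → 198.18 g/mol.

198.18 g/mol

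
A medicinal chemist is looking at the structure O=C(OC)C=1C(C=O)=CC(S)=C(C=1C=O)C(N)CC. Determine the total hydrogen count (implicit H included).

Walk through each heavy atom and fill implicit hydrogens from standard valence (C 4, N 3, O 2, S 2, halogen 1):
  atom 1: O, bond orders sum to 2 (valence 2) → 0 H
  atom 2: C, bond orders sum to 4 (valence 4) → 0 H
  atom 3: O, bond orders sum to 2 (valence 2) → 0 H
  atom 4: C, bond orders sum to 1 (valence 4) → 3 H
  atom 5: C, bond orders sum to 4 (valence 4) → 0 H
  atom 6: C, bond orders sum to 4 (valence 4) → 0 H
  atom 7: C, bond orders sum to 3 (valence 4) → 1 H
  atom 8: O, bond orders sum to 2 (valence 2) → 0 H
  atom 9: C, bond orders sum to 3 (valence 4) → 1 H
  atom 10: C, bond orders sum to 4 (valence 4) → 0 H
  atom 11: S, bond orders sum to 1 (valence 2) → 1 H
  atom 12: C, bond orders sum to 4 (valence 4) → 0 H
  atom 13: C, bond orders sum to 4 (valence 4) → 0 H
  atom 14: C, bond orders sum to 3 (valence 4) → 1 H
  atom 15: O, bond orders sum to 2 (valence 2) → 0 H
  atom 16: C, bond orders sum to 3 (valence 4) → 1 H
  atom 17: N, bond orders sum to 1 (valence 3) → 2 H
  atom 18: C, bond orders sum to 2 (valence 4) → 2 H
  atom 19: C, bond orders sum to 1 (valence 4) → 3 H
Total hydrogens: 15.

15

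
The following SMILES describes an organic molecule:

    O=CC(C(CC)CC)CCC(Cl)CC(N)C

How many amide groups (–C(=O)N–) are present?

Scan the SMILES for the amide motif — none present.
Groups that are present: 1 aldehyde, 1 primary amine.

0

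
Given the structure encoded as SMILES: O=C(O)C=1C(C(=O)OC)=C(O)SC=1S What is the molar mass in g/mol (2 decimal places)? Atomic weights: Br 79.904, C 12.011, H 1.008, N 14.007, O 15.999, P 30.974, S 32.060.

234.24 g/mol

First, the molecular formula is C7H6O5S2 (counting implicit H from valence).
  C: 7 × 12.011 = 84.077
  H: 6 × 1.008 = 6.048
  O: 5 × 15.999 = 79.995
  S: 2 × 32.060 = 64.120
Sum: 7×12.011 + 6×1.008 + 5×15.999 + 2×32.060 = 234.240 → 234.24 g/mol.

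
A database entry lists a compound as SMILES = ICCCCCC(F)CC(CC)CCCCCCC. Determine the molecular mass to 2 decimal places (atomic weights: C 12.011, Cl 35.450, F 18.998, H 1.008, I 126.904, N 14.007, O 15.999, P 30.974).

First, the molecular formula is C17H34FI (counting implicit H from valence).
  C: 17 × 12.011 = 204.187
  F: 1 × 18.998 = 18.998
  H: 34 × 1.008 = 34.272
  I: 1 × 126.904 = 126.904
Sum: 17×12.011 + 1×18.998 + 34×1.008 + 1×126.904 = 384.361 → 384.36 g/mol.

384.36 g/mol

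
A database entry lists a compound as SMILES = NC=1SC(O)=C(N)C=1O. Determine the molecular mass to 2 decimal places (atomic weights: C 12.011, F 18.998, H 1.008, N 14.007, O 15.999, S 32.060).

146.16 g/mol

First, the molecular formula is C4H6N2O2S (counting implicit H from valence).
  C: 4 × 12.011 = 48.044
  H: 6 × 1.008 = 6.048
  N: 2 × 14.007 = 28.014
  O: 2 × 15.999 = 31.998
  S: 1 × 32.060 = 32.060
Sum: 4×12.011 + 6×1.008 + 2×14.007 + 2×15.999 + 1×32.060 = 146.164 → 146.16 g/mol.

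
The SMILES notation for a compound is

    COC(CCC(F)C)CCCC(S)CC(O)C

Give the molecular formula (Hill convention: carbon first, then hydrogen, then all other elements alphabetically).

Walk through each heavy atom and fill implicit hydrogens from standard valence (C 4, N 3, O 2, S 2, halogen 1):
  atom 1: C, bond orders sum to 1 (valence 4) → 3 H
  atom 2: O, bond orders sum to 2 (valence 2) → 0 H
  atom 3: C, bond orders sum to 3 (valence 4) → 1 H
  atom 4: C, bond orders sum to 2 (valence 4) → 2 H
  atom 5: C, bond orders sum to 2 (valence 4) → 2 H
  atom 6: C, bond orders sum to 3 (valence 4) → 1 H
  atom 7: F (halogen, monovalent) → 0 H
  atom 8: C, bond orders sum to 1 (valence 4) → 3 H
  atom 9: C, bond orders sum to 2 (valence 4) → 2 H
  atom 10: C, bond orders sum to 2 (valence 4) → 2 H
  atom 11: C, bond orders sum to 2 (valence 4) → 2 H
  atom 12: C, bond orders sum to 3 (valence 4) → 1 H
  atom 13: S, bond orders sum to 1 (valence 2) → 1 H
  atom 14: C, bond orders sum to 2 (valence 4) → 2 H
  atom 15: C, bond orders sum to 3 (valence 4) → 1 H
  atom 16: O, bond orders sum to 1 (valence 2) → 1 H
  atom 17: C, bond orders sum to 1 (valence 4) → 3 H
Totals → C:13, H:27, F:1, O:2, S:1.
In Hill order: C13H27FO2S.

C13H27FO2S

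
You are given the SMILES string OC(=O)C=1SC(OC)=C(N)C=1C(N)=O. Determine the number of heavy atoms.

14

Every atom symbol written in the SMILES (organic subset) is one heavy atom; implicit H are not written.
Heavy atoms by element → C:7, N:2, O:4, S:1.
Total: 14.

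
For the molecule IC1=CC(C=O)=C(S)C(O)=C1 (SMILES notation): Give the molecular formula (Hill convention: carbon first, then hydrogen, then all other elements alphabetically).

C7H5IO2S

Walk through each heavy atom and fill implicit hydrogens from standard valence (C 4, N 3, O 2, S 2, halogen 1):
  atom 1: I (halogen, monovalent) → 0 H
  atom 2: C, bond orders sum to 4 (valence 4) → 0 H
  atom 3: C, bond orders sum to 3 (valence 4) → 1 H
  atom 4: C, bond orders sum to 4 (valence 4) → 0 H
  atom 5: C, bond orders sum to 3 (valence 4) → 1 H
  atom 6: O, bond orders sum to 2 (valence 2) → 0 H
  atom 7: C, bond orders sum to 4 (valence 4) → 0 H
  atom 8: S, bond orders sum to 1 (valence 2) → 1 H
  atom 9: C, bond orders sum to 4 (valence 4) → 0 H
  atom 10: O, bond orders sum to 1 (valence 2) → 1 H
  atom 11: C, bond orders sum to 3 (valence 4) → 1 H
Totals → C:7, H:5, I:1, O:2, S:1.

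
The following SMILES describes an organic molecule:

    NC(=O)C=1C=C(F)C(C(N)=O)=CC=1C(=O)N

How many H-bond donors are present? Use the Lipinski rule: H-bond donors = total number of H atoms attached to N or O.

6

Donors: find every N or O and count the H atoms it carries.
  atom 1 (N): bond orders sum to 1 → 2 H
  atom 3 (O): bond orders sum to 2 → 0 H
  atom 10 (N): bond orders sum to 1 → 2 H
  atom 11 (O): bond orders sum to 2 → 0 H
  atom 15 (O): bond orders sum to 2 → 0 H
  atom 16 (N): bond orders sum to 1 → 2 H
Lipinski HBD = 6.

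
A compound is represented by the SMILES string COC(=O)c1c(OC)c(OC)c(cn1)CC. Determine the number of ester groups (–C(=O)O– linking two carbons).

1

The ester motif appears at heavy-atom position 3 in the SMILES.
Other groups present: 2 ether.
Ester count: 1.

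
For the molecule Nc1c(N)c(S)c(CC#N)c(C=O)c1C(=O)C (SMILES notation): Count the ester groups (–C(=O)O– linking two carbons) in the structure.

Scan the SMILES for the ester motif — none present.
Groups that are present: 1 aldehyde, 1 ketone, 1 nitrile, 2 primary amine, 1 thiol.

0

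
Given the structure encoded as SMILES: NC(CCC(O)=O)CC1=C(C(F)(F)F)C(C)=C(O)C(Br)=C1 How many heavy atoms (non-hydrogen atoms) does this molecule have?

21

Every atom symbol written in the SMILES (organic subset) is one heavy atom; implicit H are not written.
Heavy atoms by element → Br:1, C:13, F:3, N:1, O:3.
Total: 21.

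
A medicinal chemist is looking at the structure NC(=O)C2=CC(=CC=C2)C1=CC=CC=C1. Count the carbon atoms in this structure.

13

Count every carbon token in the SMILES (each C, including those in ring-closure positions and inside branches).
Carbon count: 13.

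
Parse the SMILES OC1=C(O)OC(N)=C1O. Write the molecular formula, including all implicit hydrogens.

C4H5NO4

Walk through each heavy atom and fill implicit hydrogens from standard valence (C 4, N 3, O 2, S 2, halogen 1):
  atom 1: O, bond orders sum to 1 (valence 2) → 1 H
  atom 2: C, bond orders sum to 4 (valence 4) → 0 H
  atom 3: C, bond orders sum to 4 (valence 4) → 0 H
  atom 4: O, bond orders sum to 1 (valence 2) → 1 H
  atom 5: O, bond orders sum to 2 (valence 2) → 0 H
  atom 6: C, bond orders sum to 4 (valence 4) → 0 H
  atom 7: N, bond orders sum to 1 (valence 3) → 2 H
  atom 8: C, bond orders sum to 4 (valence 4) → 0 H
  atom 9: O, bond orders sum to 1 (valence 2) → 1 H
Totals → C:4, H:5, N:1, O:4.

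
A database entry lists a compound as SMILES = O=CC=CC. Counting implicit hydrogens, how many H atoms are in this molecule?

Walk through each heavy atom and fill implicit hydrogens from standard valence (C 4, N 3, O 2, S 2, halogen 1):
  atom 1: O, bond orders sum to 2 (valence 2) → 0 H
  atom 2: C, bond orders sum to 3 (valence 4) → 1 H
  atom 3: C, bond orders sum to 3 (valence 4) → 1 H
  atom 4: C, bond orders sum to 3 (valence 4) → 1 H
  atom 5: C, bond orders sum to 1 (valence 4) → 3 H
Total hydrogens: 6.

6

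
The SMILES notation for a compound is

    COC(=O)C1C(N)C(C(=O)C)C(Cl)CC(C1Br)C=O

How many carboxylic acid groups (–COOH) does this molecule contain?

0

Scan the SMILES for the carboxylic acid motif — none present.
Groups that are present: 1 aldehyde, 1 ester, 1 ketone, 1 primary amine.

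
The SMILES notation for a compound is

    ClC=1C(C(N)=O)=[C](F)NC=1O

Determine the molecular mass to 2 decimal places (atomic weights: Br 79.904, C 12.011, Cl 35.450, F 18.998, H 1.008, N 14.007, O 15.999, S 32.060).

178.55 g/mol

First, the molecular formula is C5H4ClFN2O2 (counting implicit H from valence).
  C: 5 × 12.011 = 60.055
  Cl: 1 × 35.450 = 35.450
  F: 1 × 18.998 = 18.998
  H: 4 × 1.008 = 4.032
  N: 2 × 14.007 = 28.014
  O: 2 × 15.999 = 31.998
Sum: 5×12.011 + 1×35.450 + 1×18.998 + 4×1.008 + 2×14.007 + 2×15.999 = 178.547 → 178.55 g/mol.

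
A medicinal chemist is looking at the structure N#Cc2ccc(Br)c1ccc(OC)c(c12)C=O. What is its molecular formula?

C13H8BrNO2

Walk through each heavy atom and fill implicit hydrogens from standard valence (C 4, N 3, O 2, S 2, halogen 1); for lowercase aromatic atoms, an aromatic c carries 1 H when it has two neighbours and 0 H with three, and aromatic n carries 0 H:
  atom 1: N, bond orders sum to 3 (valence 3) → 0 H
  atom 2: C, bond orders sum to 4 (valence 4) → 0 H
  atom 3: aromatic c, 3 neighbours → 0 H
  atom 4: aromatic c, 2 neighbours → 1 H
  atom 5: aromatic c, 2 neighbours → 1 H
  atom 6: aromatic c, 3 neighbours → 0 H
  atom 7: Br (halogen, monovalent) → 0 H
  atom 8: aromatic c, 3 neighbours → 0 H
  atom 9: aromatic c, 2 neighbours → 1 H
  atom 10: aromatic c, 2 neighbours → 1 H
  atom 11: aromatic c, 3 neighbours → 0 H
  atom 12: O, bond orders sum to 2 (valence 2) → 0 H
  atom 13: C, bond orders sum to 1 (valence 4) → 3 H
  atom 14: aromatic c, 3 neighbours → 0 H
  atom 15: aromatic c, 3 neighbours → 0 H
  atom 16: C, bond orders sum to 3 (valence 4) → 1 H
  atom 17: O, bond orders sum to 2 (valence 2) → 0 H
Totals → C:13, H:8, Br:1, N:1, O:2.
In Hill order: C13H8BrNO2.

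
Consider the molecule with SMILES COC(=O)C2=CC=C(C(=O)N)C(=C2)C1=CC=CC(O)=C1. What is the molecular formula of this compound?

C15H13NO4

Walk through each heavy atom and fill implicit hydrogens from standard valence (C 4, N 3, O 2, S 2, halogen 1):
  atom 1: C, bond orders sum to 1 (valence 4) → 3 H
  atom 2: O, bond orders sum to 2 (valence 2) → 0 H
  atom 3: C, bond orders sum to 4 (valence 4) → 0 H
  atom 4: O, bond orders sum to 2 (valence 2) → 0 H
  atom 5: C, bond orders sum to 4 (valence 4) → 0 H
  atom 6: C, bond orders sum to 3 (valence 4) → 1 H
  atom 7: C, bond orders sum to 3 (valence 4) → 1 H
  atom 8: C, bond orders sum to 4 (valence 4) → 0 H
  atom 9: C, bond orders sum to 4 (valence 4) → 0 H
  atom 10: O, bond orders sum to 2 (valence 2) → 0 H
  atom 11: N, bond orders sum to 1 (valence 3) → 2 H
  atom 12: C, bond orders sum to 4 (valence 4) → 0 H
  atom 13: C, bond orders sum to 3 (valence 4) → 1 H
  atom 14: C, bond orders sum to 4 (valence 4) → 0 H
  atom 15: C, bond orders sum to 3 (valence 4) → 1 H
  atom 16: C, bond orders sum to 3 (valence 4) → 1 H
  atom 17: C, bond orders sum to 3 (valence 4) → 1 H
  atom 18: C, bond orders sum to 4 (valence 4) → 0 H
  atom 19: O, bond orders sum to 1 (valence 2) → 1 H
  atom 20: C, bond orders sum to 3 (valence 4) → 1 H
Totals → C:15, H:13, N:1, O:4.
In Hill order: C15H13NO4.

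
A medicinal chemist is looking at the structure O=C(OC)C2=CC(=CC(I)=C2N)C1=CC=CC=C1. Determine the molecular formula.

C14H12INO2

Walk through each heavy atom and fill implicit hydrogens from standard valence (C 4, N 3, O 2, S 2, halogen 1):
  atom 1: O, bond orders sum to 2 (valence 2) → 0 H
  atom 2: C, bond orders sum to 4 (valence 4) → 0 H
  atom 3: O, bond orders sum to 2 (valence 2) → 0 H
  atom 4: C, bond orders sum to 1 (valence 4) → 3 H
  atom 5: C, bond orders sum to 4 (valence 4) → 0 H
  atom 6: C, bond orders sum to 3 (valence 4) → 1 H
  atom 7: C, bond orders sum to 4 (valence 4) → 0 H
  atom 8: C, bond orders sum to 3 (valence 4) → 1 H
  atom 9: C, bond orders sum to 4 (valence 4) → 0 H
  atom 10: I (halogen, monovalent) → 0 H
  atom 11: C, bond orders sum to 4 (valence 4) → 0 H
  atom 12: N, bond orders sum to 1 (valence 3) → 2 H
  atom 13: C, bond orders sum to 4 (valence 4) → 0 H
  atom 14: C, bond orders sum to 3 (valence 4) → 1 H
  atom 15: C, bond orders sum to 3 (valence 4) → 1 H
  atom 16: C, bond orders sum to 3 (valence 4) → 1 H
  atom 17: C, bond orders sum to 3 (valence 4) → 1 H
  atom 18: C, bond orders sum to 3 (valence 4) → 1 H
Totals → C:14, H:12, I:1, N:1, O:2.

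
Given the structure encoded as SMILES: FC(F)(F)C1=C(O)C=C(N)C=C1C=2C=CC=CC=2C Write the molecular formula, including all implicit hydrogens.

Walk through each heavy atom and fill implicit hydrogens from standard valence (C 4, N 3, O 2, S 2, halogen 1):
  atom 1: F (halogen, monovalent) → 0 H
  atom 2: C, bond orders sum to 4 (valence 4) → 0 H
  atom 3: F (halogen, monovalent) → 0 H
  atom 4: F (halogen, monovalent) → 0 H
  atom 5: C, bond orders sum to 4 (valence 4) → 0 H
  atom 6: C, bond orders sum to 4 (valence 4) → 0 H
  atom 7: O, bond orders sum to 1 (valence 2) → 1 H
  atom 8: C, bond orders sum to 3 (valence 4) → 1 H
  atom 9: C, bond orders sum to 4 (valence 4) → 0 H
  atom 10: N, bond orders sum to 1 (valence 3) → 2 H
  atom 11: C, bond orders sum to 3 (valence 4) → 1 H
  atom 12: C, bond orders sum to 4 (valence 4) → 0 H
  atom 13: C, bond orders sum to 4 (valence 4) → 0 H
  atom 14: C, bond orders sum to 3 (valence 4) → 1 H
  atom 15: C, bond orders sum to 3 (valence 4) → 1 H
  atom 16: C, bond orders sum to 3 (valence 4) → 1 H
  atom 17: C, bond orders sum to 3 (valence 4) → 1 H
  atom 18: C, bond orders sum to 4 (valence 4) → 0 H
  atom 19: C, bond orders sum to 1 (valence 4) → 3 H
Totals → C:14, H:12, F:3, N:1, O:1.
In Hill order: C14H12F3NO.

C14H12F3NO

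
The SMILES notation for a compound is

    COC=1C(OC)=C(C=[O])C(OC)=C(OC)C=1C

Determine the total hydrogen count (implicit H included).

Walk through each heavy atom and fill implicit hydrogens from standard valence (C 4, N 3, O 2, S 2, halogen 1):
  atom 1: C, bond orders sum to 1 (valence 4) → 3 H
  atom 2: O, bond orders sum to 2 (valence 2) → 0 H
  atom 3: C, bond orders sum to 4 (valence 4) → 0 H
  atom 4: C, bond orders sum to 4 (valence 4) → 0 H
  atom 5: O, bond orders sum to 2 (valence 2) → 0 H
  atom 6: C, bond orders sum to 1 (valence 4) → 3 H
  atom 7: C, bond orders sum to 4 (valence 4) → 0 H
  atom 8: C, bond orders sum to 3 (valence 4) → 1 H
  atom 9: O with explicit H count 0
  atom 10: C, bond orders sum to 4 (valence 4) → 0 H
  atom 11: O, bond orders sum to 2 (valence 2) → 0 H
  atom 12: C, bond orders sum to 1 (valence 4) → 3 H
  atom 13: C, bond orders sum to 4 (valence 4) → 0 H
  atom 14: O, bond orders sum to 2 (valence 2) → 0 H
  atom 15: C, bond orders sum to 1 (valence 4) → 3 H
  atom 16: C, bond orders sum to 4 (valence 4) → 0 H
  atom 17: C, bond orders sum to 1 (valence 4) → 3 H
Total hydrogens: 16.

16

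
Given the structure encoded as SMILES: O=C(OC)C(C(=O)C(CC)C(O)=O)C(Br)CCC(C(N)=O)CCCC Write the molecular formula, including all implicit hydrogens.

Walk through each heavy atom and fill implicit hydrogens from standard valence (C 4, N 3, O 2, S 2, halogen 1):
  atom 1: O, bond orders sum to 2 (valence 2) → 0 H
  atom 2: C, bond orders sum to 4 (valence 4) → 0 H
  atom 3: O, bond orders sum to 2 (valence 2) → 0 H
  atom 4: C, bond orders sum to 1 (valence 4) → 3 H
  atom 5: C, bond orders sum to 3 (valence 4) → 1 H
  atom 6: C, bond orders sum to 4 (valence 4) → 0 H
  atom 7: O, bond orders sum to 2 (valence 2) → 0 H
  atom 8: C, bond orders sum to 3 (valence 4) → 1 H
  atom 9: C, bond orders sum to 2 (valence 4) → 2 H
  atom 10: C, bond orders sum to 1 (valence 4) → 3 H
  atom 11: C, bond orders sum to 4 (valence 4) → 0 H
  atom 12: O, bond orders sum to 1 (valence 2) → 1 H
  atom 13: O, bond orders sum to 2 (valence 2) → 0 H
  atom 14: C, bond orders sum to 3 (valence 4) → 1 H
  atom 15: Br (halogen, monovalent) → 0 H
  atom 16: C, bond orders sum to 2 (valence 4) → 2 H
  atom 17: C, bond orders sum to 2 (valence 4) → 2 H
  atom 18: C, bond orders sum to 3 (valence 4) → 1 H
  atom 19: C, bond orders sum to 4 (valence 4) → 0 H
  atom 20: N, bond orders sum to 1 (valence 3) → 2 H
  atom 21: O, bond orders sum to 2 (valence 2) → 0 H
  atom 22: C, bond orders sum to 2 (valence 4) → 2 H
  atom 23: C, bond orders sum to 2 (valence 4) → 2 H
  atom 24: C, bond orders sum to 2 (valence 4) → 2 H
  atom 25: C, bond orders sum to 1 (valence 4) → 3 H
Totals → C:17, H:28, Br:1, N:1, O:6.

C17H28BrNO6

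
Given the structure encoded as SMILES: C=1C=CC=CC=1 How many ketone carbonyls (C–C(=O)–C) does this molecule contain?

0

Scan the SMILES for the ketone motif — none present.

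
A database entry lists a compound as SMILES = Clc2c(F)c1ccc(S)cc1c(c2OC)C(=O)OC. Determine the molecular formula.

Walk through each heavy atom and fill implicit hydrogens from standard valence (C 4, N 3, O 2, S 2, halogen 1); for lowercase aromatic atoms, an aromatic c carries 1 H when it has two neighbours and 0 H with three, and aromatic n carries 0 H:
  atom 1: Cl (halogen, monovalent) → 0 H
  atom 2: aromatic c, 3 neighbours → 0 H
  atom 3: aromatic c, 3 neighbours → 0 H
  atom 4: F (halogen, monovalent) → 0 H
  atom 5: aromatic c, 3 neighbours → 0 H
  atom 6: aromatic c, 2 neighbours → 1 H
  atom 7: aromatic c, 2 neighbours → 1 H
  atom 8: aromatic c, 3 neighbours → 0 H
  atom 9: S, bond orders sum to 1 (valence 2) → 1 H
  atom 10: aromatic c, 2 neighbours → 1 H
  atom 11: aromatic c, 3 neighbours → 0 H
  atom 12: aromatic c, 3 neighbours → 0 H
  atom 13: aromatic c, 3 neighbours → 0 H
  atom 14: O, bond orders sum to 2 (valence 2) → 0 H
  atom 15: C, bond orders sum to 1 (valence 4) → 3 H
  atom 16: C, bond orders sum to 4 (valence 4) → 0 H
  atom 17: O, bond orders sum to 2 (valence 2) → 0 H
  atom 18: O, bond orders sum to 2 (valence 2) → 0 H
  atom 19: C, bond orders sum to 1 (valence 4) → 3 H
Totals → C:13, H:10, Cl:1, F:1, O:3, S:1.
In Hill order: C13H10ClFO3S.

C13H10ClFO3S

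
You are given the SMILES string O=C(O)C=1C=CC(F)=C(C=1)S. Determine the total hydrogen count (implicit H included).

5

Walk through each heavy atom and fill implicit hydrogens from standard valence (C 4, N 3, O 2, S 2, halogen 1):
  atom 1: O, bond orders sum to 2 (valence 2) → 0 H
  atom 2: C, bond orders sum to 4 (valence 4) → 0 H
  atom 3: O, bond orders sum to 1 (valence 2) → 1 H
  atom 4: C, bond orders sum to 4 (valence 4) → 0 H
  atom 5: C, bond orders sum to 3 (valence 4) → 1 H
  atom 6: C, bond orders sum to 3 (valence 4) → 1 H
  atom 7: C, bond orders sum to 4 (valence 4) → 0 H
  atom 8: F (halogen, monovalent) → 0 H
  atom 9: C, bond orders sum to 4 (valence 4) → 0 H
  atom 10: C, bond orders sum to 3 (valence 4) → 1 H
  atom 11: S, bond orders sum to 1 (valence 2) → 1 H
Total hydrogens: 5.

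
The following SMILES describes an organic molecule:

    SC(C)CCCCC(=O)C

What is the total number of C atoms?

8

Count every carbon token in the SMILES (each C, including those in ring-closure positions and inside branches).
Carbon count: 8.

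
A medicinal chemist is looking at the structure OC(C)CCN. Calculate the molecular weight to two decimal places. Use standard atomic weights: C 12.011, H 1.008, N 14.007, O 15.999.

89.14 g/mol

First, the molecular formula is C4H11NO (counting implicit H from valence).
  C: 4 × 12.011 = 48.044
  H: 11 × 1.008 = 11.088
  N: 1 × 14.007 = 14.007
  O: 1 × 15.999 = 15.999
Sum: 4×12.011 + 11×1.008 + 1×14.007 + 1×15.999 = 89.138 → 89.14 g/mol.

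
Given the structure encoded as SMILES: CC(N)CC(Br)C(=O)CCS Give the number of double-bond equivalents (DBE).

1

Molecular formula: C7H14BrNOS.
DoU = (2C + 2 + N − H − X) / 2, where X is the halogen count and O/S are ignored.
    = (2·7 + 2 + 1 − 14 − 1) / 2 = 2 / 2 = 1.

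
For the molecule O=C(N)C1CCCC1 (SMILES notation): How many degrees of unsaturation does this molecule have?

2

Degree of unsaturation = (number of rings) + (number of π bonds).
Ring closures in the SMILES: 1.
π bonds: 1 double bond (each 1 DoU) → 1 DoU from unsaturation.
Total DoU = 1 + 1 = 2.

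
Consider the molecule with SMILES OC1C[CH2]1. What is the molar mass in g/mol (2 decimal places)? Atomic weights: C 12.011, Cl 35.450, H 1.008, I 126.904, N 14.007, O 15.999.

First, the molecular formula is C3H6O (counting implicit H from valence).
  C: 3 × 12.011 = 36.033
  H: 6 × 1.008 = 6.048
  O: 1 × 15.999 = 15.999
Sum: 3×12.011 + 6×1.008 + 1×15.999 = 58.080 → 58.08 g/mol.

58.08 g/mol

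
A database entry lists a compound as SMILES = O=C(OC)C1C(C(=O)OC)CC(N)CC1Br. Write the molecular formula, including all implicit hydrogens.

C10H16BrNO4

Walk through each heavy atom and fill implicit hydrogens from standard valence (C 4, N 3, O 2, S 2, halogen 1):
  atom 1: O, bond orders sum to 2 (valence 2) → 0 H
  atom 2: C, bond orders sum to 4 (valence 4) → 0 H
  atom 3: O, bond orders sum to 2 (valence 2) → 0 H
  atom 4: C, bond orders sum to 1 (valence 4) → 3 H
  atom 5: C, bond orders sum to 3 (valence 4) → 1 H
  atom 6: C, bond orders sum to 3 (valence 4) → 1 H
  atom 7: C, bond orders sum to 4 (valence 4) → 0 H
  atom 8: O, bond orders sum to 2 (valence 2) → 0 H
  atom 9: O, bond orders sum to 2 (valence 2) → 0 H
  atom 10: C, bond orders sum to 1 (valence 4) → 3 H
  atom 11: C, bond orders sum to 2 (valence 4) → 2 H
  atom 12: C, bond orders sum to 3 (valence 4) → 1 H
  atom 13: N, bond orders sum to 1 (valence 3) → 2 H
  atom 14: C, bond orders sum to 2 (valence 4) → 2 H
  atom 15: C, bond orders sum to 3 (valence 4) → 1 H
  atom 16: Br (halogen, monovalent) → 0 H
Totals → C:10, H:16, Br:1, N:1, O:4.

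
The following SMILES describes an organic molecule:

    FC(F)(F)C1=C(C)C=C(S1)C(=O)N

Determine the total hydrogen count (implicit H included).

6

Walk through each heavy atom and fill implicit hydrogens from standard valence (C 4, N 3, O 2, S 2, halogen 1):
  atom 1: F (halogen, monovalent) → 0 H
  atom 2: C, bond orders sum to 4 (valence 4) → 0 H
  atom 3: F (halogen, monovalent) → 0 H
  atom 4: F (halogen, monovalent) → 0 H
  atom 5: C, bond orders sum to 4 (valence 4) → 0 H
  atom 6: C, bond orders sum to 4 (valence 4) → 0 H
  atom 7: C, bond orders sum to 1 (valence 4) → 3 H
  atom 8: C, bond orders sum to 3 (valence 4) → 1 H
  atom 9: C, bond orders sum to 4 (valence 4) → 0 H
  atom 10: S, bond orders sum to 2 (valence 2) → 0 H
  atom 11: C, bond orders sum to 4 (valence 4) → 0 H
  atom 12: O, bond orders sum to 2 (valence 2) → 0 H
  atom 13: N, bond orders sum to 1 (valence 3) → 2 H
Total hydrogens: 6.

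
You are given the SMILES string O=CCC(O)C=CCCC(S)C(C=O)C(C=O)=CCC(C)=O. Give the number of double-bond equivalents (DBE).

Molecular formula: C16H22O5S.
DoU = (2C + 2 + N − H − X) / 2, where X is the halogen count and O/S are ignored.
    = (2·16 + 2 + 0 − 22 − 0) / 2 = 12 / 2 = 6.

6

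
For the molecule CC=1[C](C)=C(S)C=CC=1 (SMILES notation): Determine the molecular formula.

C8H10S

Walk through each heavy atom and fill implicit hydrogens from standard valence (C 4, N 3, O 2, S 2, halogen 1):
  atom 1: C, bond orders sum to 1 (valence 4) → 3 H
  atom 2: C, bond orders sum to 4 (valence 4) → 0 H
  atom 3: C with explicit H count 0
  atom 4: C, bond orders sum to 1 (valence 4) → 3 H
  atom 5: C, bond orders sum to 4 (valence 4) → 0 H
  atom 6: S, bond orders sum to 1 (valence 2) → 1 H
  atom 7: C, bond orders sum to 3 (valence 4) → 1 H
  atom 8: C, bond orders sum to 3 (valence 4) → 1 H
  atom 9: C, bond orders sum to 3 (valence 4) → 1 H
Totals → C:8, H:10, S:1.
In Hill order: C8H10S.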